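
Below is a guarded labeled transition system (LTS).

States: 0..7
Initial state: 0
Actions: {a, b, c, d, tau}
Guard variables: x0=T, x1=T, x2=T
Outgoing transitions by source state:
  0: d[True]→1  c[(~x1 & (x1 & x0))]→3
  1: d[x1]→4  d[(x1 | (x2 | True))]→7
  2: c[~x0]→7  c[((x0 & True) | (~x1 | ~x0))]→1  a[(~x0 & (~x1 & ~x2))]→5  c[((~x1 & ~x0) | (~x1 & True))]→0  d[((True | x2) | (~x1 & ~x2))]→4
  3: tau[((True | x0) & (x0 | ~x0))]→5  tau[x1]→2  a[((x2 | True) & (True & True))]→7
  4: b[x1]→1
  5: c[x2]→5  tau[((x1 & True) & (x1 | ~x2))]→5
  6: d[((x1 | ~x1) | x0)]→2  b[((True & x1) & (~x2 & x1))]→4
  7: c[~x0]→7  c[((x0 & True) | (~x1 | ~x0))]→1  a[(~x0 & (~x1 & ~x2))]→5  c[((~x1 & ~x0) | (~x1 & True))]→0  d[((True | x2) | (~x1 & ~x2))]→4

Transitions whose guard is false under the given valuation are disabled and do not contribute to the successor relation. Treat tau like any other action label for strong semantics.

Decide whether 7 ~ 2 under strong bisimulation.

Answer: BISIMILAR

Trace:
Bisimulation quotient by refinement:
  π0 = {{0,1,2,3,4,5,6,7}}
  π1 = {{0,1,6},{2,7},{3},{4},{5}}
  π2 = {{0},{1},{2,7},{3},{4},{5},{6}}
Fixed point at round 3; 7 class(es).
[7]={2,7}  [2]={2,7}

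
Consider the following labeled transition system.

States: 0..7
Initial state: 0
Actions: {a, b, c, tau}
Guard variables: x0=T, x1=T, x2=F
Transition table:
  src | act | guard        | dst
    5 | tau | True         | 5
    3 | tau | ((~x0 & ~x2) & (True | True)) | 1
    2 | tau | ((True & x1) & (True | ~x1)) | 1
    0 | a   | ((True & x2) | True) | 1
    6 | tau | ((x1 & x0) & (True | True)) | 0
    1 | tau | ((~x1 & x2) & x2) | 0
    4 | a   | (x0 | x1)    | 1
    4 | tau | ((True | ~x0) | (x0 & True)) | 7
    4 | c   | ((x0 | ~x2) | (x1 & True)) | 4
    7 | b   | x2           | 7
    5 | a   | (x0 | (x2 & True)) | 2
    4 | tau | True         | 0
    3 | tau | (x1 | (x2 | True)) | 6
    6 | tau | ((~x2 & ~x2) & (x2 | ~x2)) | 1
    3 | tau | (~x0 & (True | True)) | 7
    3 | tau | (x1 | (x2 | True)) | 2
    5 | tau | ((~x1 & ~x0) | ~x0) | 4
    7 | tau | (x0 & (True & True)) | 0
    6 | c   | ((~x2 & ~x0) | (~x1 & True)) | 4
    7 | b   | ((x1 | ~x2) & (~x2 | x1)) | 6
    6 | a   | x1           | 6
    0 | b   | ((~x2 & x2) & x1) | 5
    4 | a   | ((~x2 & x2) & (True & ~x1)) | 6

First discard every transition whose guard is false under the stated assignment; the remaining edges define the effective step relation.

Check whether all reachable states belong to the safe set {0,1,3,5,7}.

Safe = {0,1,3,5,7}
R = {0,1}
  0: ✓
  1: ✓

Answer: INVARIANT HOLDS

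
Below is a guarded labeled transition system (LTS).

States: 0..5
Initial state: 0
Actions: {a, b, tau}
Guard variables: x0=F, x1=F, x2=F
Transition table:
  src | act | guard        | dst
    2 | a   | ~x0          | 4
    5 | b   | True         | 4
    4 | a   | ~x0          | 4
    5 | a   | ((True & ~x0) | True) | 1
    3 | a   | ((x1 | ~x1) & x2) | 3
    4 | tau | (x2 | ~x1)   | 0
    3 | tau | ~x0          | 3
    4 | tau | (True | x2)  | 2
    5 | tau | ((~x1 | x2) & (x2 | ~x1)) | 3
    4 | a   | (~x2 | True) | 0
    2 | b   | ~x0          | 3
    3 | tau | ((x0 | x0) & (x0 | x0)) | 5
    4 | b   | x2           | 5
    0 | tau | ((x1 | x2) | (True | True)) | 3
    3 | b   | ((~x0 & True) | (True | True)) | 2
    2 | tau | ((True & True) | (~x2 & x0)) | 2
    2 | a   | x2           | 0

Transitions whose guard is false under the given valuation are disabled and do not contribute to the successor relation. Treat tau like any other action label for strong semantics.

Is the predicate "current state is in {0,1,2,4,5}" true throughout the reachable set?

Inv-set: {0,1,2,4,5}
Reach set: {0,2,3,4}
  0: safe
  2: safe
  3: VIOLATES
  4: safe
counterexample path to 3: tau

Answer: INVARIANT VIOLATED at state 3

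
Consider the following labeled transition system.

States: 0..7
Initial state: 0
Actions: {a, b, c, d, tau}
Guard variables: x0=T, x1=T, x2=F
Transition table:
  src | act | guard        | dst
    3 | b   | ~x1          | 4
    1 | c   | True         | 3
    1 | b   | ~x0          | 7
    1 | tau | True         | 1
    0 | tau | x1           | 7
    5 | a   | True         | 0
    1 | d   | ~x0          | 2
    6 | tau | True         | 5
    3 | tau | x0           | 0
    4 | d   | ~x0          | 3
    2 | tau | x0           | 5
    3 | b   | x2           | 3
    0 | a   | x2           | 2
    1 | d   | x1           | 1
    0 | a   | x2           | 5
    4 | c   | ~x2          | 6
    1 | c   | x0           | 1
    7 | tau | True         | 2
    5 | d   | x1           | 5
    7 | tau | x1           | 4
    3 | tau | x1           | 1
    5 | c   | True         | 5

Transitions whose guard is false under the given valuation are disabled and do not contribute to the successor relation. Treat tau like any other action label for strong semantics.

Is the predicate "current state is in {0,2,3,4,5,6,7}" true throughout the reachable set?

Answer: INVARIANT HOLDS

Working:
Inv-set: {0,2,3,4,5,6,7}
Reachable = {0,2,4,5,6,7}
  0: ok
  2: ok
  4: ok
  5: ok
  6: ok
  7: ok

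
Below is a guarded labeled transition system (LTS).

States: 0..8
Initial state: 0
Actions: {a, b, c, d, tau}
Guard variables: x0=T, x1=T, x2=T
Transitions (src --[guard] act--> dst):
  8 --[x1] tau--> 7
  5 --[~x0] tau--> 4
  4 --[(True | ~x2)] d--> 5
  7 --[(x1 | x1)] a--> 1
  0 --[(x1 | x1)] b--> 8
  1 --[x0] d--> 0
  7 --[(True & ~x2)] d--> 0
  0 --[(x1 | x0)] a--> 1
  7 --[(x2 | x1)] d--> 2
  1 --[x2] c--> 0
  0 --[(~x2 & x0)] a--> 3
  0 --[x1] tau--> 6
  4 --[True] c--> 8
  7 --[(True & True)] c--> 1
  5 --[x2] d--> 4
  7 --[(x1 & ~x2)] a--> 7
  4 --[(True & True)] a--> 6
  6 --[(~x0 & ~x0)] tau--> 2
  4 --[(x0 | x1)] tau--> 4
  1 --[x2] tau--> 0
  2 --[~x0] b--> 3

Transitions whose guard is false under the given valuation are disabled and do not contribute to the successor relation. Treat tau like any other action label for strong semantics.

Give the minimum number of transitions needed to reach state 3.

Answer: UNREACHABLE

Working:
Layered search for 3:
  depth 0: {0}
  depth 1: {1,6,8}
  depth 2: {7}
  depth 3: {2}
3 never appears.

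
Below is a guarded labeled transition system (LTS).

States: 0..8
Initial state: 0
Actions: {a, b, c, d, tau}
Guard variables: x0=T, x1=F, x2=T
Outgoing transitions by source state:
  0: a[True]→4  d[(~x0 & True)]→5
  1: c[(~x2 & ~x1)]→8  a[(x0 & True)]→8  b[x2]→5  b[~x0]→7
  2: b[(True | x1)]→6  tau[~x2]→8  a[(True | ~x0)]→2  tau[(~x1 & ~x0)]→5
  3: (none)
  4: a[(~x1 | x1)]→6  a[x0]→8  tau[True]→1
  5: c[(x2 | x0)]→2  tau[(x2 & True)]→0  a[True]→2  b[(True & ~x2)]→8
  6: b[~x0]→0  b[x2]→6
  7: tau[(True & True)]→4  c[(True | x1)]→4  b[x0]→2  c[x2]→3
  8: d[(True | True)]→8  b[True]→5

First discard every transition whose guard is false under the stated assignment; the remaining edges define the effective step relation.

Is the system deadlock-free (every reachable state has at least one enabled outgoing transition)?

R = {0,1,2,4,5,6,8}
  0: a→4  [deg 1]
  1: a→8  b→5  [deg 2]
  2: a→2  b→6  [deg 2]
  4: a→6  a→8  tau→1  [deg 3]
  5: a→2  c→2  tau→0  [deg 3]
  6: b→6  [deg 1]
  8: b→5  d→8  [deg 2]

Answer: DEADLOCK-FREE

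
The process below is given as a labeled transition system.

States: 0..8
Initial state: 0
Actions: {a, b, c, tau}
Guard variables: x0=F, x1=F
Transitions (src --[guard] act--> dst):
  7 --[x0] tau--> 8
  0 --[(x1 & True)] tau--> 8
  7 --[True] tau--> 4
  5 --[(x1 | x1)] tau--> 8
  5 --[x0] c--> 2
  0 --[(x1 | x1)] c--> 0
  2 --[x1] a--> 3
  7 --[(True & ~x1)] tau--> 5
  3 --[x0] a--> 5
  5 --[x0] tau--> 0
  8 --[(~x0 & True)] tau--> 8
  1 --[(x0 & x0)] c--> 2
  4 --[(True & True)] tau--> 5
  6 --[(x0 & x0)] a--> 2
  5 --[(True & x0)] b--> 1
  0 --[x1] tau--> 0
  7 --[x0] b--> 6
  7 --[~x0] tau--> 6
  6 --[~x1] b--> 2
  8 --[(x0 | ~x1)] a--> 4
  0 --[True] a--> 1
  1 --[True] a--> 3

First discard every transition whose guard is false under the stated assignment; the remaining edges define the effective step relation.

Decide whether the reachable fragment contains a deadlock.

Answer: DEADLOCK at state 3

Working:
Reachable = {0,1,3}
  0: a→1  [deg 1]
  1: a→3  [deg 1]
  3: ∅  [no exit]
witness 3: a·a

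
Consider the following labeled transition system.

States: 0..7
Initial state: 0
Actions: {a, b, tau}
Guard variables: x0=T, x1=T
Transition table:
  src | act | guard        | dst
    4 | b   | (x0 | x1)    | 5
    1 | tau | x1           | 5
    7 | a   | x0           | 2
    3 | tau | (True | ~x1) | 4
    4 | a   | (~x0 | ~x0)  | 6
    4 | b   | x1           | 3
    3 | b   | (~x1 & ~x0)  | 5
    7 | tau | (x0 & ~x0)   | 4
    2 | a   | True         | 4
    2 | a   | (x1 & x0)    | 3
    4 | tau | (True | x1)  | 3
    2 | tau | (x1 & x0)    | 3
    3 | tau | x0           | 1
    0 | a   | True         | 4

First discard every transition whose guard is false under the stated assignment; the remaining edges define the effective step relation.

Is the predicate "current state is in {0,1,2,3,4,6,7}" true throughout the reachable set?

Answer: INVARIANT VIOLATED at state 5

Trace:
Inv-set: {0,1,2,3,4,6,7}
R = {0,1,3,4,5}
  0: ✓
  1: ✓
  3: ✓
  4: ✓
  5: outside
witness against invariant: a·b → 5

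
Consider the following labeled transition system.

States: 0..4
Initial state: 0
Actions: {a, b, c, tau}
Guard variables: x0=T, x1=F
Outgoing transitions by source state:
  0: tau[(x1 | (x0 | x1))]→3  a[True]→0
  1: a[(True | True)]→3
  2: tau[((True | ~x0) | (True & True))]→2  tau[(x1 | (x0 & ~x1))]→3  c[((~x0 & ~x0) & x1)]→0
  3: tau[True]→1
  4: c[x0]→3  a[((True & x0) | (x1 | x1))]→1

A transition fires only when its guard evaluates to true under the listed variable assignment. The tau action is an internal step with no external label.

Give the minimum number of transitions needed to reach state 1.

Layered search for 1:
  depth 0: {0}
  depth 1: {3}
  depth 2: {1}
1 enters at depth 2; path tau·tau

Answer: 2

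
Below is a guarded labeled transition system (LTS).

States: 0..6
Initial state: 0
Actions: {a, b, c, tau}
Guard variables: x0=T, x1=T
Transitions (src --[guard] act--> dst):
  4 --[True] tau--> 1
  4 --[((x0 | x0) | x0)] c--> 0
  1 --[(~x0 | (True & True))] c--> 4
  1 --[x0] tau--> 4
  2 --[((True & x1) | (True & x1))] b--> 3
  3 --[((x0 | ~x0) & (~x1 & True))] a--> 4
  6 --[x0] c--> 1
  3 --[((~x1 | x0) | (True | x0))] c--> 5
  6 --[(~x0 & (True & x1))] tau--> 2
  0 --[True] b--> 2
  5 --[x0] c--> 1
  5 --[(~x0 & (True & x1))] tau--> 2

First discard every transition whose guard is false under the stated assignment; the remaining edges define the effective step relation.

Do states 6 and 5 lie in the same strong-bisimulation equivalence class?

Answer: BISIMILAR

Working:
Compute ~ classes (split until stable):
  π0 = {{0,1,2,3,4,5,6}}
  π1 = {{0,2},{1,4},{3,5,6}}
  π2 = {{0},{1},{2},{3},{4},{5,6}}
stable after 3 split(s): 6 block(s)
6∈{5,6}, 5∈{5,6}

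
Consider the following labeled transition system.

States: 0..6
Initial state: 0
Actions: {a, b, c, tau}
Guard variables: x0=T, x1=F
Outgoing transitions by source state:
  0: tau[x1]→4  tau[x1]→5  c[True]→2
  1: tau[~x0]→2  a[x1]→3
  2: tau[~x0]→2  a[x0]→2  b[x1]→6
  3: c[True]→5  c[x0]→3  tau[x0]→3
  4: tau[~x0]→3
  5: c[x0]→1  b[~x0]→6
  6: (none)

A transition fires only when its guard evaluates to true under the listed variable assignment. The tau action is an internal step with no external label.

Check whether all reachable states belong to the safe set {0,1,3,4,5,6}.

Safe = {0,1,3,4,5,6}
R = {0,2}
  0: ✓
  2: outside
witness against invariant: c → 2

Answer: INVARIANT VIOLATED at state 2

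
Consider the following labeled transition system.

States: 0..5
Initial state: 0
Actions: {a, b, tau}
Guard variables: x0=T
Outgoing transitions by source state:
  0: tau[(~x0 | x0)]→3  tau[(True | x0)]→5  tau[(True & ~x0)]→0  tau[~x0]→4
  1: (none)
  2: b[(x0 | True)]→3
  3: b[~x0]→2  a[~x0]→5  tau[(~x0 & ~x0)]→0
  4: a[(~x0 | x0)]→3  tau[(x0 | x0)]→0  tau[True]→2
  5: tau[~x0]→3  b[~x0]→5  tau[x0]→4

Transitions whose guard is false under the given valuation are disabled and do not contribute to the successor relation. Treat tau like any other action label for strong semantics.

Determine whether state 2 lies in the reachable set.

After dropping false guards: 7 live edges.
depth 0: {0}
depth 1: {3,5}  now seen {0,3,5}
depth 2: {4}  now seen {0,3,4,5}
depth 3: {2}  now seen {0,2,3,4,5}
R = {0,2,3,4,5}
Path to 2: tau·tau·tau

Answer: REACHABLE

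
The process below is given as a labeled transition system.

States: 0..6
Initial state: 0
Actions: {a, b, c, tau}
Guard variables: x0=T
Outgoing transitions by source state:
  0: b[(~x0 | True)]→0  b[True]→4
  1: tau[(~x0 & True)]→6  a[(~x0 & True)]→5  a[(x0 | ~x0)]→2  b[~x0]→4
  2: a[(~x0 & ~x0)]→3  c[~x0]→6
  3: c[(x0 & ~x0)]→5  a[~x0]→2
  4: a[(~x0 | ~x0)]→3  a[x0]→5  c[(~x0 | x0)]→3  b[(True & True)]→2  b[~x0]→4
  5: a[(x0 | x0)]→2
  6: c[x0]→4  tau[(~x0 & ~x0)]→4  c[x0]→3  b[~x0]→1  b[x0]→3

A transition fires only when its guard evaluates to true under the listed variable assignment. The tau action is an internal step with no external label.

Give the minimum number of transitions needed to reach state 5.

Answer: 2

Trace:
BFS to 5:
  L0 = {0}
  L1 = {4}
  L2 = {2,3,5}
5 enters at depth 2; path b·a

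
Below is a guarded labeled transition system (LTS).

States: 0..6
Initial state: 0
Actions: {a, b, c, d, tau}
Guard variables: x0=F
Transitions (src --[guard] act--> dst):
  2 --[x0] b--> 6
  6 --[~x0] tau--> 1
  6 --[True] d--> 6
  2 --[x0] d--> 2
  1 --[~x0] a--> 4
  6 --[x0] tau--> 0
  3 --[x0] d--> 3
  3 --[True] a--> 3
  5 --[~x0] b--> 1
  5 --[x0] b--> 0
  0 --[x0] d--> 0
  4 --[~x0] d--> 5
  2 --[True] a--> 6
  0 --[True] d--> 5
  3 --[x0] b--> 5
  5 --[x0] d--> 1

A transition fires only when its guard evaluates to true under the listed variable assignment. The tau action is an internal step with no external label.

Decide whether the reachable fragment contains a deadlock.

R = {0,1,4,5}
  0: d→5  [1 exit(s)]
  1: a→4  [1 exit(s)]
  4: d→5  [1 exit(s)]
  5: b→1  [1 exit(s)]

Answer: DEADLOCK-FREE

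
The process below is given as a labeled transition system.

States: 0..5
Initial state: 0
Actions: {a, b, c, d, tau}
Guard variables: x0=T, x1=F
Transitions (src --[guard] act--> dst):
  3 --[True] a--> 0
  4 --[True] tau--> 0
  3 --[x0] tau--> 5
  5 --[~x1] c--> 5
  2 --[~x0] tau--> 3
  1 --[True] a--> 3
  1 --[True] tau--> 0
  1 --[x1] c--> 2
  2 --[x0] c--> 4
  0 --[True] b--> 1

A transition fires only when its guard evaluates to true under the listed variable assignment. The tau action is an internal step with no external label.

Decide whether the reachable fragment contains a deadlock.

Reach set: {0,1,3,5}
  0: b→1  [deg 1]
  1: a→3  tau→0  [deg 2]
  3: a→0  tau→5  [deg 2]
  5: c→5  [deg 1]

Answer: DEADLOCK-FREE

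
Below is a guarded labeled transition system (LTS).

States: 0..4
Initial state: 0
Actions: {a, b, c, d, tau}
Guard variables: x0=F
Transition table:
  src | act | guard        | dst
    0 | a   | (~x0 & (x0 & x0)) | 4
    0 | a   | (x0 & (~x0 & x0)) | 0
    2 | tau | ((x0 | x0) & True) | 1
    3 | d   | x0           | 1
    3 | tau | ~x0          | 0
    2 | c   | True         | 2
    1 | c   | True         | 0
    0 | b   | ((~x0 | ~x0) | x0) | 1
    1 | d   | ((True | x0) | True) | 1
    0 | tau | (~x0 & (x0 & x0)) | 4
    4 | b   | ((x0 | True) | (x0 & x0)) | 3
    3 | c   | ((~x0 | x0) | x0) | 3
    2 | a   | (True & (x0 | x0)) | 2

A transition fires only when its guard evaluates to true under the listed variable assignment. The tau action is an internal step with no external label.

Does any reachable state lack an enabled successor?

Reach set: {0,1}
  0: b→1  [1 exit(s)]
  1: c→0  d→1  [2 exit(s)]

Answer: DEADLOCK-FREE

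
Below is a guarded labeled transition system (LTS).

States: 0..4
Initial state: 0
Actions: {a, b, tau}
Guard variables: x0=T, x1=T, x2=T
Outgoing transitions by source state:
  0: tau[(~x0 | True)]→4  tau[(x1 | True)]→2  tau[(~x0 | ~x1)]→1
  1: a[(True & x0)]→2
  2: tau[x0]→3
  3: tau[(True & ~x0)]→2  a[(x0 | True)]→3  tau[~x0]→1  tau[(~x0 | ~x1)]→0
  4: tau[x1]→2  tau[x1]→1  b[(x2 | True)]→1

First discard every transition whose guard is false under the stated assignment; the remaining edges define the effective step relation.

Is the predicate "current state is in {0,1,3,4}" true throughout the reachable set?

Inv-set: {0,1,3,4}
R = {0,1,2,3,4}
  0: ok
  1: ok
  2: VIOLATES
  3: ok
  4: ok
reach 2 via tau — violates

Answer: INVARIANT VIOLATED at state 2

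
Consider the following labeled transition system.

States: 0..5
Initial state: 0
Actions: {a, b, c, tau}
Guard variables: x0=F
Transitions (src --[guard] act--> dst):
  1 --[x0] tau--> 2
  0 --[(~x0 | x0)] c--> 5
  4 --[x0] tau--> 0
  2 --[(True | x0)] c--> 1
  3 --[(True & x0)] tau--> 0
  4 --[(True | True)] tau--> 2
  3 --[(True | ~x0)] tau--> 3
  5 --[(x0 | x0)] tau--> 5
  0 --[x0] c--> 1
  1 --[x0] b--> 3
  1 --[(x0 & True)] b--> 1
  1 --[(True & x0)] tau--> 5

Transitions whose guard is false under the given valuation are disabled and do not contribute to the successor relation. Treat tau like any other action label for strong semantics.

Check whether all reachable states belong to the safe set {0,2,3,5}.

Answer: INVARIANT HOLDS

Trace:
Safe = {0,2,3,5}
Reachable = {0,5}
  0: safe
  5: safe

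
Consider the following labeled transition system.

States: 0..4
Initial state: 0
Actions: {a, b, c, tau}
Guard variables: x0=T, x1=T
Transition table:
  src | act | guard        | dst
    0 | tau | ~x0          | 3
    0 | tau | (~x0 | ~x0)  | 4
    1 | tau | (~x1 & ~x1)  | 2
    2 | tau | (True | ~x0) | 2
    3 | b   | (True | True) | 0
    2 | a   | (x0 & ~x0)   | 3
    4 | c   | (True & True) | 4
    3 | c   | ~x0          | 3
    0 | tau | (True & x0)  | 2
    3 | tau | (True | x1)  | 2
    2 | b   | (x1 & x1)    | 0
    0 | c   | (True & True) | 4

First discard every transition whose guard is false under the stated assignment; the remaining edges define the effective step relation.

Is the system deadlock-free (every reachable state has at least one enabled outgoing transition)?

Answer: DEADLOCK-FREE

Analysis:
Reach set: {0,2,4}
  0: c→4  tau→2  [2 exit(s)]
  2: b→0  tau→2  [2 exit(s)]
  4: c→4  [1 exit(s)]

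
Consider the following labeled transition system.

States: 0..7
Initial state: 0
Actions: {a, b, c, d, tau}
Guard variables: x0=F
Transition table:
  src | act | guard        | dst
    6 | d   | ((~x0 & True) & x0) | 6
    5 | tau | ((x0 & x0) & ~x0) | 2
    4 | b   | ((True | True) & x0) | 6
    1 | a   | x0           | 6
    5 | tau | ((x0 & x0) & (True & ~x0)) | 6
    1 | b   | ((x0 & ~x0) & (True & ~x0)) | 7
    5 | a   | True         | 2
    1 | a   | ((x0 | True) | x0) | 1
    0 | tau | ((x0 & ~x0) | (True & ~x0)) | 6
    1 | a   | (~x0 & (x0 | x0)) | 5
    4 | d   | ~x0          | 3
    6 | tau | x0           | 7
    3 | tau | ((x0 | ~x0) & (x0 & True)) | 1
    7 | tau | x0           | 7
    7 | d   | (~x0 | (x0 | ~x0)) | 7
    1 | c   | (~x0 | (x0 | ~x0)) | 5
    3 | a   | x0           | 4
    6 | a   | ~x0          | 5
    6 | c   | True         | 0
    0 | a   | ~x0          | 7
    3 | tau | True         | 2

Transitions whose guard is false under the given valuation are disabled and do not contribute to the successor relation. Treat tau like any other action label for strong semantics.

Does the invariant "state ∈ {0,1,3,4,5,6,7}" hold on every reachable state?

Safe = {0,1,3,4,5,6,7}
Reachable = {0,2,5,6,7}
  0: safe
  2: outside
  5: safe
  6: safe
  7: safe
witness against invariant: tau·a·a → 2

Answer: INVARIANT VIOLATED at state 2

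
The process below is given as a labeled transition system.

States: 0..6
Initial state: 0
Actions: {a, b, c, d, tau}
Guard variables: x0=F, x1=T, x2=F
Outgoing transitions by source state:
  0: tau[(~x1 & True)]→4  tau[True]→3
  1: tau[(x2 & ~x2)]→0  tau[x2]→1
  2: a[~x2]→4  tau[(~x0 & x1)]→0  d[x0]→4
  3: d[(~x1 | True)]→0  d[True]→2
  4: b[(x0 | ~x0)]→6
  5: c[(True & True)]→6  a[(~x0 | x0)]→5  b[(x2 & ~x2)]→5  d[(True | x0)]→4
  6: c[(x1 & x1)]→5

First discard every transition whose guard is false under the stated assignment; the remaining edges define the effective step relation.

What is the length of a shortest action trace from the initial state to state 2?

Breadth-first toward 2:
  L0 = {0}
  L1 = {3}
  L2 = {2}
2 enters at depth 2; path tau·d

Answer: 2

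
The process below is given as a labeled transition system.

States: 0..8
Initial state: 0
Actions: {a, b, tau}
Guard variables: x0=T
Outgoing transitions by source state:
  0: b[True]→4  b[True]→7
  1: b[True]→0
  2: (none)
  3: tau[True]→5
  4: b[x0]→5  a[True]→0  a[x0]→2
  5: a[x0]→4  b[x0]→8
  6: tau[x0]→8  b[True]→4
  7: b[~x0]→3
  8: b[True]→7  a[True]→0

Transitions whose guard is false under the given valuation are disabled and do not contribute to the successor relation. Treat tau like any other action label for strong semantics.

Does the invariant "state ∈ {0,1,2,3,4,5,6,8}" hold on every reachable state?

Safe = {0,1,2,3,4,5,6,8}
R = {0,2,4,5,7,8}
  0: ✓
  2: ✓
  4: ✓
  5: ✓
  7: outside
  8: ✓
witness against invariant: b → 7

Answer: INVARIANT VIOLATED at state 7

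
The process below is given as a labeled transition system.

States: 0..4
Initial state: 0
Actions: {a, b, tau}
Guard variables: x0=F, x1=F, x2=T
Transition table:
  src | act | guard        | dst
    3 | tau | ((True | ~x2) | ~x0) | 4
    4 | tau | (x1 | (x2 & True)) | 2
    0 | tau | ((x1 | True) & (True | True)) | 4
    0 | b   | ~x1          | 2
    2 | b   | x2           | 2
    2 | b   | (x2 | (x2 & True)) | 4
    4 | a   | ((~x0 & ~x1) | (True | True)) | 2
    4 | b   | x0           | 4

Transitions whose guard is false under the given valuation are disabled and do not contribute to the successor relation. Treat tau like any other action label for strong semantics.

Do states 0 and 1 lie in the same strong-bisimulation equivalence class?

Bisimulation quotient by refinement:
  π0 = {{0,1,2,3,4}}
  π1 = {{0},{1},{2},{3},{4}}
Fixed point at round 2; 5 class(es).
0∈{0}, 1∈{1}

Answer: NOT BISIMILAR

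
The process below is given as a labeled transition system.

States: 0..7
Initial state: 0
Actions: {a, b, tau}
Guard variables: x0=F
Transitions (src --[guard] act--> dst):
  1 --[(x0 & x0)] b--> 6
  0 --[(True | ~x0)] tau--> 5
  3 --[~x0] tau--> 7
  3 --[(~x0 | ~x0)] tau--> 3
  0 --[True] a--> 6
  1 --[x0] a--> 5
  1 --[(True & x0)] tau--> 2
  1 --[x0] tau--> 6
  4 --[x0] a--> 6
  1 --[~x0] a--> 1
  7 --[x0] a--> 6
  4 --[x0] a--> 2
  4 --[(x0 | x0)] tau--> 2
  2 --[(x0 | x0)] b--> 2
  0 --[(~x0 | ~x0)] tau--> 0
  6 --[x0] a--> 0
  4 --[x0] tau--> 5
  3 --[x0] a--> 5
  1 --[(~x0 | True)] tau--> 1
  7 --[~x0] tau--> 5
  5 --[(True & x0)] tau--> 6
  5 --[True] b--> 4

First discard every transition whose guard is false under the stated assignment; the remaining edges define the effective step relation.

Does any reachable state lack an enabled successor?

Answer: DEADLOCK at state 4

Analysis:
Reachable = {0,4,5,6}
  0: a→6  tau→0  tau→5  [3 out]
  4: ∅  [no exit]
  5: b→4  [1 out]
  6: ∅  [no exit]
Path to 4: tau·b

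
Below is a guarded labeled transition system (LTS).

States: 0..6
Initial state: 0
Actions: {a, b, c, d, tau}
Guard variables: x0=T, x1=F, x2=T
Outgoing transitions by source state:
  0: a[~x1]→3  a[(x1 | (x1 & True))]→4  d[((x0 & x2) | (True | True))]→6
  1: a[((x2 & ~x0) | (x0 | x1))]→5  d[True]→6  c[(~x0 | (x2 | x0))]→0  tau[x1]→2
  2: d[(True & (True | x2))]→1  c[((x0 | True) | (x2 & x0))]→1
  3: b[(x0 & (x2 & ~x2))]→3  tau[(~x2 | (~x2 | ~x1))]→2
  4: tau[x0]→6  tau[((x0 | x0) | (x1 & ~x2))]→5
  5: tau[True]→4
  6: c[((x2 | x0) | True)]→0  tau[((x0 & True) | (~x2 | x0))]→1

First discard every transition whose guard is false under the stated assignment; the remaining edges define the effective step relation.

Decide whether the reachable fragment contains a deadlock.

Answer: DEADLOCK-FREE

Working:
Reach set: {0,1,2,3,4,5,6}
  0: a→3  d→6  [2 out]
  1: a→5  c→0  d→6  [3 out]
  2: c→1  d→1  [2 out]
  3: tau→2  [1 out]
  4: tau→5  tau→6  [2 out]
  5: tau→4  [1 out]
  6: c→0  tau→1  [2 out]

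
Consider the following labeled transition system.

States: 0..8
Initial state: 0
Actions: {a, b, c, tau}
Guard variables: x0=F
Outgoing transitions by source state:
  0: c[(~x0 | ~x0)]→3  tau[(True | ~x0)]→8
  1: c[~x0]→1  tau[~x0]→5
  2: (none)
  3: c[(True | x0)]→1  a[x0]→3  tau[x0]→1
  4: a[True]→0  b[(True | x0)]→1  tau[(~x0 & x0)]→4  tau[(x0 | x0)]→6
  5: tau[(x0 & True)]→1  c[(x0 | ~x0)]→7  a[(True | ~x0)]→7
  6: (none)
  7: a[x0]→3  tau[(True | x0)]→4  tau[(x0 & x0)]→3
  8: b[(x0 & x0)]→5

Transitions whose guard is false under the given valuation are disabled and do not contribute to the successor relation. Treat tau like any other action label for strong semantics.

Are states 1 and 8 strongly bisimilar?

Bisimulation quotient by refinement:
  P[0] = {{0,1,2,3,4,5,6,7,8}}
  P[1] = {{0,1},{2,6,8},{3},{4},{5},{7}}
  P[2] = {{0},{1},{2,6,8},{3},{4},{5},{7}}
7 equivalence class(es) (converged in 3)
[1]={1}  [8]={2,6,8}

Answer: NOT BISIMILAR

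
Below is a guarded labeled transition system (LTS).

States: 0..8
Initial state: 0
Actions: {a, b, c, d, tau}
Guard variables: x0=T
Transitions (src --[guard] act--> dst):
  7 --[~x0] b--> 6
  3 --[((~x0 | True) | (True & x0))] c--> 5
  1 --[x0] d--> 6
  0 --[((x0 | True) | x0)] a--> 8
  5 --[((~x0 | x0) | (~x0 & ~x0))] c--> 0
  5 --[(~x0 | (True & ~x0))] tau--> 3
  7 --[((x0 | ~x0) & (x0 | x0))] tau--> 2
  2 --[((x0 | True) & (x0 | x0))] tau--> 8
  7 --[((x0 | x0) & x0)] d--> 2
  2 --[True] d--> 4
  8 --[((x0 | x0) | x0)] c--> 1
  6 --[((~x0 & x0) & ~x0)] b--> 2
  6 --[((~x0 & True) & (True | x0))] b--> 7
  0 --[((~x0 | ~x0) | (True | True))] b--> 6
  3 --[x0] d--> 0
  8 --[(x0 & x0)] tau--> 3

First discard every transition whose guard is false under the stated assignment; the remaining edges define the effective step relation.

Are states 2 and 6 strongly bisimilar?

Compute ~ classes (split until stable):
  round 0: {{0,1,2,3,4,5,6,7,8}}
  round 1: {{0},{1},{2,7},{3},{4,6},{5},{8}}
  round 2: {{0},{1},{2},{3},{4,6},{5},{7},{8}}
stable after 3 split(s): 8 block(s)
class of 2: {2}; class of 6: {4,6}

Answer: NOT BISIMILAR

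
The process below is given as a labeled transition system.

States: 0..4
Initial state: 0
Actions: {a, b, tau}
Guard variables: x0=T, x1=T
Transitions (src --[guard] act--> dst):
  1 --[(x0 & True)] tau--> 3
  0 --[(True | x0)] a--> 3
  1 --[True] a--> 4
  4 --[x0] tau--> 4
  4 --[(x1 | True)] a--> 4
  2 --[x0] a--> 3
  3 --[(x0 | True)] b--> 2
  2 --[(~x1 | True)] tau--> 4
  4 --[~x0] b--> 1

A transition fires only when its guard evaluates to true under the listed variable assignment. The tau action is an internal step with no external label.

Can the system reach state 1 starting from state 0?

Answer: UNREACHABLE

Trace:
After dropping false guards: 8 live edges.
depth 0: {0}
depth 1: {3}  now seen {0,3}
depth 2: {2}  now seen {0,2,3}
depth 3: {4}  now seen {0,2,3,4}
Reach set: {0,2,3,4}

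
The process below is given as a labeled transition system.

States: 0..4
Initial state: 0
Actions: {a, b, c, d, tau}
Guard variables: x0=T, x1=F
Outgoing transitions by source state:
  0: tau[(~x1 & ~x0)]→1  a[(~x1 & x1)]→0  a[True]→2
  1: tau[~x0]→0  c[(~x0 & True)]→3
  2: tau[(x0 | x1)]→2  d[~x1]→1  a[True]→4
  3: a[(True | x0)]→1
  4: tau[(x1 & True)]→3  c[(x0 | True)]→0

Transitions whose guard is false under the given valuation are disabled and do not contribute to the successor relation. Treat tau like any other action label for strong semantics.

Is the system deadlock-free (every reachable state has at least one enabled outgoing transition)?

Answer: DEADLOCK at state 1

Working:
Reach set: {0,1,2,4}
  0: a→2  [deg 1]
  1: ∅  [deadlock]
  2: a→4  d→1  tau→2  [deg 3]
  4: c→0  [deg 1]
witness 1: a·d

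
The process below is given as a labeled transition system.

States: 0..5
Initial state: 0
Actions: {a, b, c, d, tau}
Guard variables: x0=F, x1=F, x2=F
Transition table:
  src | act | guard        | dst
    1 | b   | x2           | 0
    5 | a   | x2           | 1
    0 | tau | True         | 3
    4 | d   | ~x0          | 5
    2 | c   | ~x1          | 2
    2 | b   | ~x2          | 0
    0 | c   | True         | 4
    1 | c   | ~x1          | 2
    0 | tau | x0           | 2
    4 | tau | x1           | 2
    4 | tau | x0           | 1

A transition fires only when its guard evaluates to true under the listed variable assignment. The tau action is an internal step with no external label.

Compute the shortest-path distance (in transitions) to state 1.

Answer: UNREACHABLE

Analysis:
Layered search for 1:
  L0 = {0}
  L1 = {3,4}
  L2 = {5}
1 never appears.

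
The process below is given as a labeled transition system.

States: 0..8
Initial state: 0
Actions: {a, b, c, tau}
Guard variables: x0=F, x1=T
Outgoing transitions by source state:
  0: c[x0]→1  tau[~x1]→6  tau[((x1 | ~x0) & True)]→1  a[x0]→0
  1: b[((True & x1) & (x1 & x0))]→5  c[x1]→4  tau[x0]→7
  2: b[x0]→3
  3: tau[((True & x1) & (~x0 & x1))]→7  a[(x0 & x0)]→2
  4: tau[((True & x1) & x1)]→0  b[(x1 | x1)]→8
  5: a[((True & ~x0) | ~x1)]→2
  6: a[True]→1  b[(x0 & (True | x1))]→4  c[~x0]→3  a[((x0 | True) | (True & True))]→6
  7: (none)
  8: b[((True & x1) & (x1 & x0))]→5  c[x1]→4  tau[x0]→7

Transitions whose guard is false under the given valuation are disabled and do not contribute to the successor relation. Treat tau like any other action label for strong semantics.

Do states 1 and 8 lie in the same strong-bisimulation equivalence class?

Answer: BISIMILAR

Trace:
Bisimulation quotient by refinement:
  round 0: {{0,1,2,3,4,5,6,7,8}}
  round 1: {{0,3},{1,8},{2,7},{4},{5},{6}}
  round 2: {{0},{1,8},{2,7},{3},{4},{5},{6}}
7 equivalence class(es) (converged in 3)
class of 1: {1,8}; class of 8: {1,8}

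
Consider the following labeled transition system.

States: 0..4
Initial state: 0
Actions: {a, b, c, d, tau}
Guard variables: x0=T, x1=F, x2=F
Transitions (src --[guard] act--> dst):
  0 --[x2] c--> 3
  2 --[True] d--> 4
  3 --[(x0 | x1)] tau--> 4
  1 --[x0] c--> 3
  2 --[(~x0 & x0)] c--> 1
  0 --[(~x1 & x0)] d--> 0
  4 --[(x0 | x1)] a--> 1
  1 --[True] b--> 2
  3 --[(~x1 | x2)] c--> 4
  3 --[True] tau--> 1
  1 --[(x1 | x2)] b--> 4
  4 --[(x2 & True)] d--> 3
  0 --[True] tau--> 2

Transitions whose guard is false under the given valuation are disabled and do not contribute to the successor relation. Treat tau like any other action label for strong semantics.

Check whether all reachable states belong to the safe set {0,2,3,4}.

Answer: INVARIANT VIOLATED at state 1

Working:
Allowed set {0,2,3,4}
R = {0,1,2,3,4}
  0: ✓
  1: ✗ unsafe
  2: ✓
  3: ✓
  4: ✓
counterexample path to 1: tau·d·a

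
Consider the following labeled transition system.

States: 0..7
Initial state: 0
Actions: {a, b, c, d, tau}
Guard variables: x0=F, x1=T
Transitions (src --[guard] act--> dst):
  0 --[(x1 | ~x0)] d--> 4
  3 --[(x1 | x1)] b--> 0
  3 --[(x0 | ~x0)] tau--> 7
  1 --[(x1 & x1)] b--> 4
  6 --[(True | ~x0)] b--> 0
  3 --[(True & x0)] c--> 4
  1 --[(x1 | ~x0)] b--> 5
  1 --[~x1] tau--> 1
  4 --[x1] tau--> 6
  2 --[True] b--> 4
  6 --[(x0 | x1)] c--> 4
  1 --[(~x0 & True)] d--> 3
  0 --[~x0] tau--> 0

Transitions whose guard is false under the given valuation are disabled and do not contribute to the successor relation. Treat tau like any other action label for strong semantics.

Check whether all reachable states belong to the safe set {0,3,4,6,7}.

Answer: INVARIANT HOLDS

Trace:
Allowed set {0,3,4,6,7}
Reach set: {0,4,6}
  0: ok
  4: ok
  6: ok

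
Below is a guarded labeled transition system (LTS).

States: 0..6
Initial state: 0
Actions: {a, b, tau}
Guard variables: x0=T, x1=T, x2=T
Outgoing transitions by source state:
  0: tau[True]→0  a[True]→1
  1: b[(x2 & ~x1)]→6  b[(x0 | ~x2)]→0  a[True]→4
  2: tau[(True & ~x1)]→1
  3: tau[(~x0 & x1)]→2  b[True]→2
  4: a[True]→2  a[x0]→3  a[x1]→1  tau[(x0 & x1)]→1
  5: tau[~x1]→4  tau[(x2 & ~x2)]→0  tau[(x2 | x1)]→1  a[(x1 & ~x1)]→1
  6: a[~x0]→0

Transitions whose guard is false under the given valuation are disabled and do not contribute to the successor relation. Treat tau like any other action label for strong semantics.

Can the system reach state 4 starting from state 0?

Answer: REACHABLE

Working:
10 transition(s) survive guard evaluation.
L0 = {0}
L1 = {1}  total {0,1}
L2 = {4}  total {0,1,4}
L3 = {2,3}  total {0,1,2,3,4}
R = {0,1,2,3,4}
trace reaching 4: a·a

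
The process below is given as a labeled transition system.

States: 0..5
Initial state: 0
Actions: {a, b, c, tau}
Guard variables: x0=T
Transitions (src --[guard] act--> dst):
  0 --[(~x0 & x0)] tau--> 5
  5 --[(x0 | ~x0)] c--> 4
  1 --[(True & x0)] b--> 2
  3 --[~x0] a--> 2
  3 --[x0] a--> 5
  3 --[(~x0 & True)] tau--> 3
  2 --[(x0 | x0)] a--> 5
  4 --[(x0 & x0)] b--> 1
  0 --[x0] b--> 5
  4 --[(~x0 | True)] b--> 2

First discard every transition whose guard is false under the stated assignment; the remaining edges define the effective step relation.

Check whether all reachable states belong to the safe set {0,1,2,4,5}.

Inv-set: {0,1,2,4,5}
Reachable = {0,1,2,4,5}
  0: ✓
  1: ✓
  2: ✓
  4: ✓
  5: ✓

Answer: INVARIANT HOLDS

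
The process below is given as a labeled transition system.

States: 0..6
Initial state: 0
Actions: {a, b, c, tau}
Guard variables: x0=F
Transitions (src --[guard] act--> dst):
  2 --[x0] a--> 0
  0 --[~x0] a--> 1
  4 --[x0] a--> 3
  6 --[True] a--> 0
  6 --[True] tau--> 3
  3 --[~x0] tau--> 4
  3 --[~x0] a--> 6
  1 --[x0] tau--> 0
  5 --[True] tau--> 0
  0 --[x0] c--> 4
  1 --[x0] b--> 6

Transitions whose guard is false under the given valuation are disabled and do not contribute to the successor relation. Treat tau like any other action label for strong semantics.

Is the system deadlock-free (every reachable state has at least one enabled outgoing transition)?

R = {0,1}
  0: a→1  [deg 1]
  1: ∅  [deadlock]
witness 1: a

Answer: DEADLOCK at state 1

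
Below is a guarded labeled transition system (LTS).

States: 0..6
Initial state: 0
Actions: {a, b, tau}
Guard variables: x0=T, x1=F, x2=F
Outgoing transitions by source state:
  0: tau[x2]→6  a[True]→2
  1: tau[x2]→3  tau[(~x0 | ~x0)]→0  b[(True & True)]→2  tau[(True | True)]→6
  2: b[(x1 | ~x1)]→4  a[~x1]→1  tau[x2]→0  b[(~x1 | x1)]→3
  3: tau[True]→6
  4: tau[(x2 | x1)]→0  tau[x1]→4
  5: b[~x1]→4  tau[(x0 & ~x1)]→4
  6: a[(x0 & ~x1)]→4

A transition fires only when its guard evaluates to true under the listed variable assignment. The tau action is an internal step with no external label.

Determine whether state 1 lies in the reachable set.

After dropping false guards: 10 live edges.
L0 = {0}
L1 = {2}  cumulative {0,2}
L2 = {1,3,4}  cumulative {0,1,2,3,4}
L3 = {6}  cumulative {0,1,2,3,4,6}
Reachable = {0,1,2,3,4,6}
Path to 1: a·a

Answer: REACHABLE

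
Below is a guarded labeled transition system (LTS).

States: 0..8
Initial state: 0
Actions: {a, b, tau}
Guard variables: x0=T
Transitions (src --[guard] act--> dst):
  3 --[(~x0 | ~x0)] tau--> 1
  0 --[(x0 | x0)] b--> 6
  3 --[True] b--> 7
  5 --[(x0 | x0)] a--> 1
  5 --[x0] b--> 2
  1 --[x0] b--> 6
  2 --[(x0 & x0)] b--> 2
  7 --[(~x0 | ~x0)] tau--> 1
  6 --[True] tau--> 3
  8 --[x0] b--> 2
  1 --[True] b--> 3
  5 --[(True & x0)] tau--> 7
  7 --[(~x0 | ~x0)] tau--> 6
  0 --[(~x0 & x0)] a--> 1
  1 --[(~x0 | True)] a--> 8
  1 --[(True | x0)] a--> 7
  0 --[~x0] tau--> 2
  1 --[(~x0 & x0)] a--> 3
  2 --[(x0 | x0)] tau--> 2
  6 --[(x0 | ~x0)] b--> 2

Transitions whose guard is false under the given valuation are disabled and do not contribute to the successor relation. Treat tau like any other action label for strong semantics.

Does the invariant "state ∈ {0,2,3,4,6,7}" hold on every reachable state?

Allowed set {0,2,3,4,6,7}
Reach set: {0,2,3,6,7}
  0: ok
  2: ok
  3: ok
  6: ok
  7: ok

Answer: INVARIANT HOLDS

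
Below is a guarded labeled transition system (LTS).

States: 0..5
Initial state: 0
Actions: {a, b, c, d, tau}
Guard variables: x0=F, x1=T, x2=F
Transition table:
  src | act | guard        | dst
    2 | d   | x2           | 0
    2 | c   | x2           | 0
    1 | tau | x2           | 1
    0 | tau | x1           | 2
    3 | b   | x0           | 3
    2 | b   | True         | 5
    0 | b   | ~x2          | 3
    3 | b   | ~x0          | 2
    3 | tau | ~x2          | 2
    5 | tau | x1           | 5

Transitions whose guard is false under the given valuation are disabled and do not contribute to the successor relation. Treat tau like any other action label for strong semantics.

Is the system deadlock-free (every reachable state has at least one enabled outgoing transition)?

Answer: DEADLOCK-FREE

Analysis:
Reachable = {0,2,3,5}
  0: b→3  tau→2  [2 out]
  2: b→5  [1 out]
  3: b→2  tau→2  [2 out]
  5: tau→5  [1 out]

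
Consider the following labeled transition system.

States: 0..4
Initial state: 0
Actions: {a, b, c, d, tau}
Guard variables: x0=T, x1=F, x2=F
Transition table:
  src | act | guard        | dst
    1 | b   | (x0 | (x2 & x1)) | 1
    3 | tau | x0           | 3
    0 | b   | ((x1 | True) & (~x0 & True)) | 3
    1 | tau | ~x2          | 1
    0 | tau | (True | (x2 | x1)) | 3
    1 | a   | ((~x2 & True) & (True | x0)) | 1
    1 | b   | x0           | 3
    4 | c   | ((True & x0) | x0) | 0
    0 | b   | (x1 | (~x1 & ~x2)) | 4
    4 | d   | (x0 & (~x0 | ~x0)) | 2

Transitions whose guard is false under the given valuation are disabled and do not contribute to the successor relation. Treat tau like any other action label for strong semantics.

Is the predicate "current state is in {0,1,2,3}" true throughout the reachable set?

Inv-set: {0,1,2,3}
Reachable = {0,3,4}
  0: ok
  3: ok
  4: VIOLATES
counterexample path to 4: b

Answer: INVARIANT VIOLATED at state 4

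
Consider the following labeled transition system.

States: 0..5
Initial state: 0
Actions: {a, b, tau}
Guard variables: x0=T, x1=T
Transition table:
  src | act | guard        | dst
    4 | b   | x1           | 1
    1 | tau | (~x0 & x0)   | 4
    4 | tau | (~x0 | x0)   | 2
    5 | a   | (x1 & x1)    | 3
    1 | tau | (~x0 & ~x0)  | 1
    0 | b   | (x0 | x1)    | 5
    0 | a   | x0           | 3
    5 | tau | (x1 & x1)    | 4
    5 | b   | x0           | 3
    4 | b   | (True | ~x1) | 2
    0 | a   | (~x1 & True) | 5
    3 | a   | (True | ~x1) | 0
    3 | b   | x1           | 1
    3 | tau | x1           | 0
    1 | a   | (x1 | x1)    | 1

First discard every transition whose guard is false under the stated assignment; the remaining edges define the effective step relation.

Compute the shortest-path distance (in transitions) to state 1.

Answer: 2

Trace:
Breadth-first toward 1:
  depth 0: {0}
  depth 1: {3,5}
  depth 2: {1,4}
depth(1)=2, e.g. a·b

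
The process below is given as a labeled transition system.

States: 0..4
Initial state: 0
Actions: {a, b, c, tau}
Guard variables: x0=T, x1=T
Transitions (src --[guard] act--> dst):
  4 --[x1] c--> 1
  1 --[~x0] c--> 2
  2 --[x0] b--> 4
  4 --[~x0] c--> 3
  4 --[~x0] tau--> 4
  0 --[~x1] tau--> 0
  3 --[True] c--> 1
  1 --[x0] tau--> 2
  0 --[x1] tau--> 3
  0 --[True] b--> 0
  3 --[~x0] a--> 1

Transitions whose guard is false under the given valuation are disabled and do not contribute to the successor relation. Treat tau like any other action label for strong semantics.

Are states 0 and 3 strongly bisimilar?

Refine partition for ~:
  P[0] = {{0,1,2,3,4}}
  P[1] = {{0},{1},{2},{3,4}}
4 equivalence class(es) (converged in 2)
[0]={0}  [3]={3,4}

Answer: NOT BISIMILAR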